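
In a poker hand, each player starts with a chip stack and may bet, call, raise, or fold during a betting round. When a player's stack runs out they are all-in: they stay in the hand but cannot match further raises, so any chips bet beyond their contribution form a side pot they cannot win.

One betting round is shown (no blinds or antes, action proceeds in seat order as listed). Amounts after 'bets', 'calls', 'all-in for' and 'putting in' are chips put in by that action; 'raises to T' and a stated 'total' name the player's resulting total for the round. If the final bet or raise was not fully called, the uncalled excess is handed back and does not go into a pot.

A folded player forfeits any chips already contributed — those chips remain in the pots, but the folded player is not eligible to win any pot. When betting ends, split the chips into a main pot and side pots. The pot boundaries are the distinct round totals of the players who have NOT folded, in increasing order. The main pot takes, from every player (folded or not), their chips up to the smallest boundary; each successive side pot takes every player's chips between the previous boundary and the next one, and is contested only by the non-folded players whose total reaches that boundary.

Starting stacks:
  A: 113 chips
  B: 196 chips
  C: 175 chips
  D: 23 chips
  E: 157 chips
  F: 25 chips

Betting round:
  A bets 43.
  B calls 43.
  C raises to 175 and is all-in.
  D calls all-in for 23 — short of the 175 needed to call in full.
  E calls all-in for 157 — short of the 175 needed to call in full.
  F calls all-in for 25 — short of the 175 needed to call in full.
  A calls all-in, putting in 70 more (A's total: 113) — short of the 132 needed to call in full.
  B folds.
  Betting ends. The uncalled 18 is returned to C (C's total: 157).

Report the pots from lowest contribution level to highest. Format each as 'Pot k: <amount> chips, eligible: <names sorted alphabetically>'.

Contributions (after 18 returned to C): A=113, B=43, C=157, D=23, E=157, F=25
Folded: B
Pot levels (distinct totals of non-folded players): 23, 25, 113, 157
Layer 1-23: 23 each from A, B, C, D, E, F = 23*6 = 138 chips; eligible A, C, D, E, F
Layer 24-25: 2 each from A, B, C, E, F = 2*5 = 10 chips; eligible A, C, E, F
Layer 26-113: A 88 + B 18 + C 88 + E 88 = 282 chips; eligible A, C, E
Layer 114-157: 44 each from C, E = 44*2 = 88 chips; eligible C, E

Pot 1: 138 chips, eligible: A, C, D, E, F
Pot 2: 10 chips, eligible: A, C, E, F
Pot 3: 282 chips, eligible: A, C, E
Pot 4: 88 chips, eligible: C, E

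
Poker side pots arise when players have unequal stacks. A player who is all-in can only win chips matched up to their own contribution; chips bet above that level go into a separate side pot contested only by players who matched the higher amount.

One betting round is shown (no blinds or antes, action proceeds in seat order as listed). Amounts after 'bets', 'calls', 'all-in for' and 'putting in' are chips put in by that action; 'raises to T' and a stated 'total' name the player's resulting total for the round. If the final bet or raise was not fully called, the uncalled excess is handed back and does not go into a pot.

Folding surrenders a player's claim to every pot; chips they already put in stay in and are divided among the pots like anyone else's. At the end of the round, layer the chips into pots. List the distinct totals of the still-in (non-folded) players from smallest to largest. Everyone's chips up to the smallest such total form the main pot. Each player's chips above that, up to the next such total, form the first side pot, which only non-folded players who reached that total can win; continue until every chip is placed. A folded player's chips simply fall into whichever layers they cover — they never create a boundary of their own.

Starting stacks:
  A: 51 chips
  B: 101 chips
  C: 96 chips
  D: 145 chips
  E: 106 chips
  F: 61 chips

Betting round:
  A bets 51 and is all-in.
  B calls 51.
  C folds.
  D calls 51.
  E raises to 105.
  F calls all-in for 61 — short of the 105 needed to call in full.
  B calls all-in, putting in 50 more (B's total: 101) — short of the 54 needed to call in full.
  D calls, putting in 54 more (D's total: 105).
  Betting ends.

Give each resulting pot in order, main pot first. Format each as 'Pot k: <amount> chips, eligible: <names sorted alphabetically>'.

Pot 1: 255 chips, eligible: A, B, D, E, F
Pot 2: 40 chips, eligible: B, D, E, F
Pot 3: 120 chips, eligible: B, D, E
Pot 4: 8 chips, eligible: D, E

Derivation:
Contributions: A=51, B=101, D=105, E=105, F=61
Folded: C
Pot levels (distinct totals of non-folded players): 51, 61, 101, 105
Layer 1-51: 51 each from A, B, D, E, F = 51*5 = 255 chips; eligible A, B, D, E, F
Layer 52-61: 10 each from B, D, E, F = 10*4 = 40 chips; eligible B, D, E, F
Layer 62-101: 40 each from B, D, E = 40*3 = 120 chips; eligible B, D, E
Layer 102-105: 4 each from D, E = 4*2 = 8 chips; eligible D, E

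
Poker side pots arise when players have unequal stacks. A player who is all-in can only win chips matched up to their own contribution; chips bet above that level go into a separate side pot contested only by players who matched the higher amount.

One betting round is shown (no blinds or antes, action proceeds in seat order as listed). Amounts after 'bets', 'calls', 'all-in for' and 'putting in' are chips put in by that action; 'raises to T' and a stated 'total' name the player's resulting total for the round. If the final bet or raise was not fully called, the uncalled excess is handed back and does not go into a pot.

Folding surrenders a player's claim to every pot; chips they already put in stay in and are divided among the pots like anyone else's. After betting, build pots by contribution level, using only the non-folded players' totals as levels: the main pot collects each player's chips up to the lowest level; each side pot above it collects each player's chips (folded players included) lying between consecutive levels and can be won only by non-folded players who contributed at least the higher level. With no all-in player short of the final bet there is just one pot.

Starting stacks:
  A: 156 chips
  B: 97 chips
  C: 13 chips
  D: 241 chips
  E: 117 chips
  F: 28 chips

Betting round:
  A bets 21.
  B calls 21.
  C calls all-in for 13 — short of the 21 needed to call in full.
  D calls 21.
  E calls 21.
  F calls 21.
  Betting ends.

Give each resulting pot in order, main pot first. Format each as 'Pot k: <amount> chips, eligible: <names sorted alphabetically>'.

Pot 1: 78 chips, eligible: A, B, C, D, E, F
Pot 2: 40 chips, eligible: A, B, D, E, F

Derivation:
Contributions: A=21, B=21, C=13, D=21, E=21, F=21
Pot levels (distinct totals of non-folded players): 13, 21
Layer 1-13: 13 each from A, B, C, D, E, F = 13*6 = 78 chips; eligible A, B, C, D, E, F
Layer 14-21: 8 each from A, B, D, E, F = 8*5 = 40 chips; eligible A, B, D, E, F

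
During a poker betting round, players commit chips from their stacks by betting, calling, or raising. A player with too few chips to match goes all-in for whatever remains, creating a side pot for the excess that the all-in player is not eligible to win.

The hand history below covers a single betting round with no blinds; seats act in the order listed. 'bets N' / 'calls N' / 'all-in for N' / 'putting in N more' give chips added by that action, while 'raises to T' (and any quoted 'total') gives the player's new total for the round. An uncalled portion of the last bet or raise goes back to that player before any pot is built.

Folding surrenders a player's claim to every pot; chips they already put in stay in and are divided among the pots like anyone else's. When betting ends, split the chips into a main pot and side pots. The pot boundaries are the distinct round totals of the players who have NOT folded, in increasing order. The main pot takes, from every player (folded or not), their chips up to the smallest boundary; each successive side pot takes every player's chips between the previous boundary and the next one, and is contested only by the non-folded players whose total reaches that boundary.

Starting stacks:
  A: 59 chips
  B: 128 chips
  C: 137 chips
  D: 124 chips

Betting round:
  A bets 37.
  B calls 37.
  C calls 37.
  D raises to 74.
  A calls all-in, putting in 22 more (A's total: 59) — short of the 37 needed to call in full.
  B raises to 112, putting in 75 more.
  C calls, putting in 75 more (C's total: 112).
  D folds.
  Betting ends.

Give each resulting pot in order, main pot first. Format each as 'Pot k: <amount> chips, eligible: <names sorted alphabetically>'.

Pot 1: 236 chips, eligible: A, B, C
Pot 2: 121 chips, eligible: B, C

Derivation:
Contributions: A=59, B=112, C=112, D=74
Folded: D
Pot levels (distinct totals of non-folded players): 59, 112
Layer 1-59: 59 each from A, B, C, D = 59*4 = 236 chips; eligible A, B, C
Layer 60-112: B 53 + C 53 + D 15 = 121 chips; eligible B, C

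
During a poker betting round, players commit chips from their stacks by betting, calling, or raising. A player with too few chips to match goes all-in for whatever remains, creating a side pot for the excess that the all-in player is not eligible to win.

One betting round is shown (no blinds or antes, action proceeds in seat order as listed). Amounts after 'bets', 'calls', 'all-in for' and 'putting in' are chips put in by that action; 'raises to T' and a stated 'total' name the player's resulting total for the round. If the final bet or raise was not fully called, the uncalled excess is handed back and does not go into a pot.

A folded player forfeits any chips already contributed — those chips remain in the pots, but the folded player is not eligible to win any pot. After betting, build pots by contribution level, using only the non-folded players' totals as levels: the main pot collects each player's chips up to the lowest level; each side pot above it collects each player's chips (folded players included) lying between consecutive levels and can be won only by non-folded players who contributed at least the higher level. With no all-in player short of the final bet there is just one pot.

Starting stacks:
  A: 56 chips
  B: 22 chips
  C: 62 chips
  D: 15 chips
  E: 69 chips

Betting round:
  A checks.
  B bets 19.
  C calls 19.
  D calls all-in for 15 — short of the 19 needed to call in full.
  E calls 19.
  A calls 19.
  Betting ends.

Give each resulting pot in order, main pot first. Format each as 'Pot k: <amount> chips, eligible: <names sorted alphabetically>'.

Contributions: A=19, B=19, C=19, D=15, E=19
Pot levels (distinct totals of non-folded players): 15, 19
Layer 1-15: 15 each from A, B, C, D, E = 15*5 = 75 chips; eligible A, B, C, D, E
Layer 16-19: 4 each from A, B, C, E = 4*4 = 16 chips; eligible A, B, C, E

Pot 1: 75 chips, eligible: A, B, C, D, E
Pot 2: 16 chips, eligible: A, B, C, E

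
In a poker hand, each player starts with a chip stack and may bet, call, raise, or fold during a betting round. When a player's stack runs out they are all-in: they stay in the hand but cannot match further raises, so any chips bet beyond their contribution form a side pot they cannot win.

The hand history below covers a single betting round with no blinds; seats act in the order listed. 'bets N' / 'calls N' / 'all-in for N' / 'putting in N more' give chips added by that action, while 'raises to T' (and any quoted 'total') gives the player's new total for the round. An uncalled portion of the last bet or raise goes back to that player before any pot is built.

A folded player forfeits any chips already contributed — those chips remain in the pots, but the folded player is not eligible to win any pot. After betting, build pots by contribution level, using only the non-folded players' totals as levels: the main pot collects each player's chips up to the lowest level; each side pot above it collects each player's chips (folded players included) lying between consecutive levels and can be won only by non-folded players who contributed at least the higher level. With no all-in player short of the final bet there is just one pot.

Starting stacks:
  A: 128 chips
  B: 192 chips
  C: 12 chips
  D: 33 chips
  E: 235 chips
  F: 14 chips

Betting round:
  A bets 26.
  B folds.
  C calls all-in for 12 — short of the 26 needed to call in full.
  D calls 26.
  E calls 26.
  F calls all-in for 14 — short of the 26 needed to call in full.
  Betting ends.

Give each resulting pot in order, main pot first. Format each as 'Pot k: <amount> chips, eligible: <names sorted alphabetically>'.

Pot 1: 60 chips, eligible: A, C, D, E, F
Pot 2: 8 chips, eligible: A, D, E, F
Pot 3: 36 chips, eligible: A, D, E

Derivation:
Contributions: A=26, C=12, D=26, E=26, F=14
Folded: B
Pot levels (distinct totals of non-folded players): 12, 14, 26
Layer 1-12: 12 each from A, C, D, E, F = 12*5 = 60 chips; eligible A, C, D, E, F
Layer 13-14: 2 each from A, D, E, F = 2*4 = 8 chips; eligible A, D, E, F
Layer 15-26: 12 each from A, D, E = 12*3 = 36 chips; eligible A, D, E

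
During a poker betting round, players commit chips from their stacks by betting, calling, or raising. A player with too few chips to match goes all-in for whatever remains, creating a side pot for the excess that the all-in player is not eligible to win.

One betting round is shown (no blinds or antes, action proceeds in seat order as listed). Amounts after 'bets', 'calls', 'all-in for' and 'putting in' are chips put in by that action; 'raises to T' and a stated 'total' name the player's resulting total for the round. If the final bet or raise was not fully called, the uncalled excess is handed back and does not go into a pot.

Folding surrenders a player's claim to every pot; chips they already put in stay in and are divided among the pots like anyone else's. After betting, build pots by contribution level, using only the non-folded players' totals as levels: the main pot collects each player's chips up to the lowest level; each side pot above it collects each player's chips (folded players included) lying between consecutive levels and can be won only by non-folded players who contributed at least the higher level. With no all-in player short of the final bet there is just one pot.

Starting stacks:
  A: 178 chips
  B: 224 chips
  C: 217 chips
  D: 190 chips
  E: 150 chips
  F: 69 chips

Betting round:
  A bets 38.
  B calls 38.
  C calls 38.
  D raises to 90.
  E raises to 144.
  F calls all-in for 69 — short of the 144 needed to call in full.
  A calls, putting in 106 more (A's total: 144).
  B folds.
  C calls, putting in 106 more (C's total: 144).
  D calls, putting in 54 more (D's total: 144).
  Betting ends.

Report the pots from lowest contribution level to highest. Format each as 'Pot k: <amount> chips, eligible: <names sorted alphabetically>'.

Contributions: A=144, B=38, C=144, D=144, E=144, F=69
Folded: B
Pot levels (distinct totals of non-folded players): 69, 144
Layer 1-69: A 69 + B 38 + C 69 + D 69 + E 69 + F 69 = 383 chips; eligible A, C, D, E, F
Layer 70-144: 75 each from A, C, D, E = 75*4 = 300 chips; eligible A, C, D, E

Pot 1: 383 chips, eligible: A, C, D, E, F
Pot 2: 300 chips, eligible: A, C, D, E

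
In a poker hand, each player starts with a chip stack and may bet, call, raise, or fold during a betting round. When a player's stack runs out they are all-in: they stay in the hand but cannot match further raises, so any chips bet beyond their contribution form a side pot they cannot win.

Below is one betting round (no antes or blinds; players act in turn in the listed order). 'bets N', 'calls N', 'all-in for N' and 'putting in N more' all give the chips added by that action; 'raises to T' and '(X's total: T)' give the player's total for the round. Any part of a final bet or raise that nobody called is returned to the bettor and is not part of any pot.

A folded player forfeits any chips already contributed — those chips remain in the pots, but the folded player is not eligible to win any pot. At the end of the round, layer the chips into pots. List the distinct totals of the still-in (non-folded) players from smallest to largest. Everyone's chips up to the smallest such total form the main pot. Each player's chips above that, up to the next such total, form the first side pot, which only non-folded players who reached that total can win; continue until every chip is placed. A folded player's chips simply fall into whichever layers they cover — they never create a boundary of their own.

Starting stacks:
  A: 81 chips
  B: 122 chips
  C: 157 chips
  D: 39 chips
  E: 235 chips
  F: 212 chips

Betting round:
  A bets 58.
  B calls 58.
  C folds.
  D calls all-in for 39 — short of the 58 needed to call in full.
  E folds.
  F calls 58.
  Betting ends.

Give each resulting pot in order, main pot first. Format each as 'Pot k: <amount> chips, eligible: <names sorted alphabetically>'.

Pot 1: 156 chips, eligible: A, B, D, F
Pot 2: 57 chips, eligible: A, B, F

Derivation:
Contributions: A=58, B=58, D=39, F=58
Folded: C, E
Pot levels (distinct totals of non-folded players): 39, 58
Layer 1-39: 39 each from A, B, D, F = 39*4 = 156 chips; eligible A, B, D, F
Layer 40-58: 19 each from A, B, F = 19*3 = 57 chips; eligible A, B, F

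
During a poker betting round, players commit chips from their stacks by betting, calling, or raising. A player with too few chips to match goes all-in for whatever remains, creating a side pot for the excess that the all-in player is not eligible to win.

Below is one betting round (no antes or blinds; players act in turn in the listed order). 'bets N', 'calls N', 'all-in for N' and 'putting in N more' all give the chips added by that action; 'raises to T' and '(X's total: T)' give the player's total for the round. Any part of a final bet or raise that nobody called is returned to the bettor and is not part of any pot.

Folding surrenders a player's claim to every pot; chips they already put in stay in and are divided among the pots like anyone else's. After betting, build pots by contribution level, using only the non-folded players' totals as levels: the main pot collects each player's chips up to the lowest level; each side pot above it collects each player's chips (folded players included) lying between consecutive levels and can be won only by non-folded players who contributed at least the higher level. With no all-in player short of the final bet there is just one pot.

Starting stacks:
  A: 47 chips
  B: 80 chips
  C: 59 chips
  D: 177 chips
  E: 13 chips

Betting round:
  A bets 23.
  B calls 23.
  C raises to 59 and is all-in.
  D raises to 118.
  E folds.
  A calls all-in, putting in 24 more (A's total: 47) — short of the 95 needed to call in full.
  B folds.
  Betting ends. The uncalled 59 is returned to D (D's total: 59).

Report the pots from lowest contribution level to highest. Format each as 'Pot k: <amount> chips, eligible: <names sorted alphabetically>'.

Contributions (after 59 returned to D): A=47, B=23, C=59, D=59
Folded: B, E
Pot levels (distinct totals of non-folded players): 47, 59
Layer 1-47: A 47 + B 23 + C 47 + D 47 = 164 chips; eligible A, C, D
Layer 48-59: 12 each from C, D = 12*2 = 24 chips; eligible C, D

Pot 1: 164 chips, eligible: A, C, D
Pot 2: 24 chips, eligible: C, D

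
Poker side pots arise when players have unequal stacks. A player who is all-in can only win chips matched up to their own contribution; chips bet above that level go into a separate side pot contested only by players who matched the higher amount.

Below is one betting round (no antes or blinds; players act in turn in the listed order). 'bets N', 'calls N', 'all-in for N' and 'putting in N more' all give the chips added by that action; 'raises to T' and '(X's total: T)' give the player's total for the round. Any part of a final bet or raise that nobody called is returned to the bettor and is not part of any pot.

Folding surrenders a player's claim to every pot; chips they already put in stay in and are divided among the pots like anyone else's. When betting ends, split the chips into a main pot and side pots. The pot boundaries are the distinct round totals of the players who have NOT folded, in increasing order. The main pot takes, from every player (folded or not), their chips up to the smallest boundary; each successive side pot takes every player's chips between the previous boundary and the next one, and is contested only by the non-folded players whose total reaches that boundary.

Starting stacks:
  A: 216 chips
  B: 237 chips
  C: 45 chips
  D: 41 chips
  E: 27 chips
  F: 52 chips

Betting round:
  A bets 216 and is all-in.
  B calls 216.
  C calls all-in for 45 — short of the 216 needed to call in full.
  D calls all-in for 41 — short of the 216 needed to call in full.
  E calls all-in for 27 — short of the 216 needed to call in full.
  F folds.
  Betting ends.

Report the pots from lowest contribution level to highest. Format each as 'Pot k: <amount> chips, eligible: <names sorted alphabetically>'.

Contributions: A=216, B=216, C=45, D=41, E=27
Folded: F
Pot levels (distinct totals of non-folded players): 27, 41, 45, 216
Layer 1-27: 27 each from A, B, C, D, E = 27*5 = 135 chips; eligible A, B, C, D, E
Layer 28-41: 14 each from A, B, C, D = 14*4 = 56 chips; eligible A, B, C, D
Layer 42-45: 4 each from A, B, C = 4*3 = 12 chips; eligible A, B, C
Layer 46-216: 171 each from A, B = 171*2 = 342 chips; eligible A, B

Pot 1: 135 chips, eligible: A, B, C, D, E
Pot 2: 56 chips, eligible: A, B, C, D
Pot 3: 12 chips, eligible: A, B, C
Pot 4: 342 chips, eligible: A, B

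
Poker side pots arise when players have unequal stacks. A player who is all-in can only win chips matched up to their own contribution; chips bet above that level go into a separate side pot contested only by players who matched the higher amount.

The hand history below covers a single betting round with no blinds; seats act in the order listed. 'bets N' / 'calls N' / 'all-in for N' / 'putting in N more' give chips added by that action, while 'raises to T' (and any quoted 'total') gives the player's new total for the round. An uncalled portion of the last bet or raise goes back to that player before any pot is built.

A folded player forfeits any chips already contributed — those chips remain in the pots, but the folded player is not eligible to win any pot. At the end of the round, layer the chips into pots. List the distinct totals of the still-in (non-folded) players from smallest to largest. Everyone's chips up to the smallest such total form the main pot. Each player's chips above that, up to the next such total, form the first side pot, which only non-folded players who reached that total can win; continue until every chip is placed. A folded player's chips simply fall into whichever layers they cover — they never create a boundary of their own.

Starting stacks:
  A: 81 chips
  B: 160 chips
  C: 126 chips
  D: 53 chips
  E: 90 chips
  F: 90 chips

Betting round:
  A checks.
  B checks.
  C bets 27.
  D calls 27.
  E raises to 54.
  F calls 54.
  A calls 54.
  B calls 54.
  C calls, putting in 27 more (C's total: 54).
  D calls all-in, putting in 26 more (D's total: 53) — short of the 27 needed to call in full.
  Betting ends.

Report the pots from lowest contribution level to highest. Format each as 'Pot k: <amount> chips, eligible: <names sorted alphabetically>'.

Contributions: A=54, B=54, C=54, D=53, E=54, F=54
Pot levels (distinct totals of non-folded players): 53, 54
Layer 1-53: 53 each from A, B, C, D, E, F = 53*6 = 318 chips; eligible A, B, C, D, E, F
Layer 54-54: 1 each from A, B, C, E, F = 1*5 = 5 chips; eligible A, B, C, E, F

Pot 1: 318 chips, eligible: A, B, C, D, E, F
Pot 2: 5 chips, eligible: A, B, C, E, F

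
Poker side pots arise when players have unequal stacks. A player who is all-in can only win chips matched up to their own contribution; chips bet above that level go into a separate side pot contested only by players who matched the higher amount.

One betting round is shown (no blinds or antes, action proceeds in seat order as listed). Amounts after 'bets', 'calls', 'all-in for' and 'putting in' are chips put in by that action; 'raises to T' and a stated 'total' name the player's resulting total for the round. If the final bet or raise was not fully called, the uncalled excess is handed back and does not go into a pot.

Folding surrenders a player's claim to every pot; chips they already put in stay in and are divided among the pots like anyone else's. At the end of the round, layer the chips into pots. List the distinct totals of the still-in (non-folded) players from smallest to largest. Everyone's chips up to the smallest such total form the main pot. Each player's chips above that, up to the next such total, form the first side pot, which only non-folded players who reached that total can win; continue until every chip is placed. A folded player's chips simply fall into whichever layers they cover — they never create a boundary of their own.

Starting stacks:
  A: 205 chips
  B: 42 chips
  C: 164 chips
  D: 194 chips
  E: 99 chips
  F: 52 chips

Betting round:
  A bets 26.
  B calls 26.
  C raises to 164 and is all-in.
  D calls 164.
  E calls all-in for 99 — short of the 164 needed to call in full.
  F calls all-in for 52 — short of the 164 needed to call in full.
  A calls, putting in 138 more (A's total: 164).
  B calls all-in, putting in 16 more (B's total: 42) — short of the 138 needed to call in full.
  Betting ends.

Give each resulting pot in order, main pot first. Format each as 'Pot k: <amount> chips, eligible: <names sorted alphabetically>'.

Pot 1: 252 chips, eligible: A, B, C, D, E, F
Pot 2: 50 chips, eligible: A, C, D, E, F
Pot 3: 188 chips, eligible: A, C, D, E
Pot 4: 195 chips, eligible: A, C, D

Derivation:
Contributions: A=164, B=42, C=164, D=164, E=99, F=52
Pot levels (distinct totals of non-folded players): 42, 52, 99, 164
Layer 1-42: 42 each from A, B, C, D, E, F = 42*6 = 252 chips; eligible A, B, C, D, E, F
Layer 43-52: 10 each from A, C, D, E, F = 10*5 = 50 chips; eligible A, C, D, E, F
Layer 53-99: 47 each from A, C, D, E = 47*4 = 188 chips; eligible A, C, D, E
Layer 100-164: 65 each from A, C, D = 65*3 = 195 chips; eligible A, C, D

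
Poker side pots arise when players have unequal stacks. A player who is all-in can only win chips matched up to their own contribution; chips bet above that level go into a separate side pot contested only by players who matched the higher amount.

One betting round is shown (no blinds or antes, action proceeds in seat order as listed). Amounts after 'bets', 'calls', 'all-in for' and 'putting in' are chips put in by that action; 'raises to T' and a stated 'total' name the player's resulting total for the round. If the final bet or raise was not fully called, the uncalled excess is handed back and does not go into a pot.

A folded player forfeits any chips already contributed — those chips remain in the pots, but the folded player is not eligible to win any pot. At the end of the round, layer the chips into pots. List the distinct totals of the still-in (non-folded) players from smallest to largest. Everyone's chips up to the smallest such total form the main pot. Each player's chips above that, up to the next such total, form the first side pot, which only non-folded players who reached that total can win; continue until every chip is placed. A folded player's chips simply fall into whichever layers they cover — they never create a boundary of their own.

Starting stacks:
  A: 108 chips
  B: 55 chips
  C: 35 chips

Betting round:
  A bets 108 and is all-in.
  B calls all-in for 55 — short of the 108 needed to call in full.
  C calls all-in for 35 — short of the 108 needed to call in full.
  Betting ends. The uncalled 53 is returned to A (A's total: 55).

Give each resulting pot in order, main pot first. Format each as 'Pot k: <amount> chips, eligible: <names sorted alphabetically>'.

Pot 1: 105 chips, eligible: A, B, C
Pot 2: 40 chips, eligible: A, B

Derivation:
Contributions (after 53 returned to A): A=55, B=55, C=35
Pot levels (distinct totals of non-folded players): 35, 55
Layer 1-35: 35 each from A, B, C = 35*3 = 105 chips; eligible A, B, C
Layer 36-55: 20 each from A, B = 20*2 = 40 chips; eligible A, B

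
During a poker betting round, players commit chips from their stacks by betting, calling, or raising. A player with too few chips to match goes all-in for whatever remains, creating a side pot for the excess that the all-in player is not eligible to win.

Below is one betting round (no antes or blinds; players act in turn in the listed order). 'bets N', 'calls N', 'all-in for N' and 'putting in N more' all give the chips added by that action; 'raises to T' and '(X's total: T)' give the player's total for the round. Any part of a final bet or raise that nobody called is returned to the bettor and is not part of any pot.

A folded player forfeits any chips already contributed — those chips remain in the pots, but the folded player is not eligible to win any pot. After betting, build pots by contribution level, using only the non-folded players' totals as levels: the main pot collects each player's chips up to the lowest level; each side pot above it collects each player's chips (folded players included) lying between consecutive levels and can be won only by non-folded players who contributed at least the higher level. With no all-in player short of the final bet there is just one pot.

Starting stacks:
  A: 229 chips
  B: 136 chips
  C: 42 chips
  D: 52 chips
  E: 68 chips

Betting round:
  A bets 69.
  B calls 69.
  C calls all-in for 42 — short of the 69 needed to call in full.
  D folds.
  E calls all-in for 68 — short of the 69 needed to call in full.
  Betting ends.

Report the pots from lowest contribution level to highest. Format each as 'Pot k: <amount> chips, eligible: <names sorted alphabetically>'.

Pot 1: 168 chips, eligible: A, B, C, E
Pot 2: 78 chips, eligible: A, B, E
Pot 3: 2 chips, eligible: A, B

Derivation:
Contributions: A=69, B=69, C=42, E=68
Folded: D
Pot levels (distinct totals of non-folded players): 42, 68, 69
Layer 1-42: 42 each from A, B, C, E = 42*4 = 168 chips; eligible A, B, C, E
Layer 43-68: 26 each from A, B, E = 26*3 = 78 chips; eligible A, B, E
Layer 69-69: 1 each from A, B = 1*2 = 2 chips; eligible A, B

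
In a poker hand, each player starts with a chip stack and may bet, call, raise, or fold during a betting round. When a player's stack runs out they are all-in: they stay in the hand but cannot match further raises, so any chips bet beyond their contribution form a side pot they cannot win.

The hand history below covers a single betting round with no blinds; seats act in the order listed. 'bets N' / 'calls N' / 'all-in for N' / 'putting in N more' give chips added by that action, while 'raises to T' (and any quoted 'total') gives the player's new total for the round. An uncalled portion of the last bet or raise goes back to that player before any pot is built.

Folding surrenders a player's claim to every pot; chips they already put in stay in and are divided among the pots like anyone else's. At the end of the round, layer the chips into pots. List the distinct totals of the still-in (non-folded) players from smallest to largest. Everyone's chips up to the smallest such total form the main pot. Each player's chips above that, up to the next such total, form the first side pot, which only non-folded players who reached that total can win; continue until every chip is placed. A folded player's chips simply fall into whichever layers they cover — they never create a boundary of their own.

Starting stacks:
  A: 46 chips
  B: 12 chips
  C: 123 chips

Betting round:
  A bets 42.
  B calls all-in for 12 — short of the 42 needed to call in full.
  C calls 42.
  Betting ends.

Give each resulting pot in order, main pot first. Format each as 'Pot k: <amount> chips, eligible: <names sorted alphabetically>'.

Pot 1: 36 chips, eligible: A, B, C
Pot 2: 60 chips, eligible: A, C

Derivation:
Contributions: A=42, B=12, C=42
Pot levels (distinct totals of non-folded players): 12, 42
Layer 1-12: 12 each from A, B, C = 12*3 = 36 chips; eligible A, B, C
Layer 13-42: 30 each from A, C = 30*2 = 60 chips; eligible A, C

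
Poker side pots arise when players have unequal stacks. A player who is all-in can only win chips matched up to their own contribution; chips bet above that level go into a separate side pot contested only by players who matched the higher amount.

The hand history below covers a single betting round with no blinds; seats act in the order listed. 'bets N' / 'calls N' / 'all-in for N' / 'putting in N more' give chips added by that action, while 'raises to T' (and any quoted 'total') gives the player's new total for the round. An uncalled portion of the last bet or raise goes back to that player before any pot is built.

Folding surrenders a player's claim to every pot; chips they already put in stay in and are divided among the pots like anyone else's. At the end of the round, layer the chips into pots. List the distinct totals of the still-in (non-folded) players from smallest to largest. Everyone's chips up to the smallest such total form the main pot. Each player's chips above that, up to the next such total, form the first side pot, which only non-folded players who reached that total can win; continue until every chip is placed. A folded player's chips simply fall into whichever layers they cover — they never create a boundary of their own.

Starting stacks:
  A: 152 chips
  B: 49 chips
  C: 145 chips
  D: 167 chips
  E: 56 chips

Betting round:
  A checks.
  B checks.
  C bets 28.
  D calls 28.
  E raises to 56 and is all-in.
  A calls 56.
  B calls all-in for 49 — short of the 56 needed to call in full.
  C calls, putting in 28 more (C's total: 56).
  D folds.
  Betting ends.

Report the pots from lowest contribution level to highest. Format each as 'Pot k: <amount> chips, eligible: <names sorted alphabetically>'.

Pot 1: 224 chips, eligible: A, B, C, E
Pot 2: 21 chips, eligible: A, C, E

Derivation:
Contributions: A=56, B=49, C=56, D=28, E=56
Folded: D
Pot levels (distinct totals of non-folded players): 49, 56
Layer 1-49: A 49 + B 49 + C 49 + D 28 + E 49 = 224 chips; eligible A, B, C, E
Layer 50-56: 7 each from A, C, E = 7*3 = 21 chips; eligible A, C, E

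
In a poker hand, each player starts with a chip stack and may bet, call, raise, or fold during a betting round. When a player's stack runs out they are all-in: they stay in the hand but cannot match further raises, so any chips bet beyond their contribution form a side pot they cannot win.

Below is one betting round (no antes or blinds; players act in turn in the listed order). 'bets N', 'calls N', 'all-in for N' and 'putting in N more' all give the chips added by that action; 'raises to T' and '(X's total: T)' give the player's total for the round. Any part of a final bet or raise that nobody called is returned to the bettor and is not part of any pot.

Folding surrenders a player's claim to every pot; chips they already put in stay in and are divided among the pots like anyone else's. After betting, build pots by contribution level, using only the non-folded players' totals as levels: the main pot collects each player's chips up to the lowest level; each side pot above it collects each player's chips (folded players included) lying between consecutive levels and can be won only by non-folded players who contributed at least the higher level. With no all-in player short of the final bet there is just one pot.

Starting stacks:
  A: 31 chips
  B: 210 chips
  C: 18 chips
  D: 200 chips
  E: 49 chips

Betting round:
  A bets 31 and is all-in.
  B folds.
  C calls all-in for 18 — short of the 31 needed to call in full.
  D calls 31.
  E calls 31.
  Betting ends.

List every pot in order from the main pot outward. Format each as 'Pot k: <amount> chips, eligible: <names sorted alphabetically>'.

Pot 1: 72 chips, eligible: A, C, D, E
Pot 2: 39 chips, eligible: A, D, E

Derivation:
Contributions: A=31, C=18, D=31, E=31
Folded: B
Pot levels (distinct totals of non-folded players): 18, 31
Layer 1-18: 18 each from A, C, D, E = 18*4 = 72 chips; eligible A, C, D, E
Layer 19-31: 13 each from A, D, E = 13*3 = 39 chips; eligible A, D, E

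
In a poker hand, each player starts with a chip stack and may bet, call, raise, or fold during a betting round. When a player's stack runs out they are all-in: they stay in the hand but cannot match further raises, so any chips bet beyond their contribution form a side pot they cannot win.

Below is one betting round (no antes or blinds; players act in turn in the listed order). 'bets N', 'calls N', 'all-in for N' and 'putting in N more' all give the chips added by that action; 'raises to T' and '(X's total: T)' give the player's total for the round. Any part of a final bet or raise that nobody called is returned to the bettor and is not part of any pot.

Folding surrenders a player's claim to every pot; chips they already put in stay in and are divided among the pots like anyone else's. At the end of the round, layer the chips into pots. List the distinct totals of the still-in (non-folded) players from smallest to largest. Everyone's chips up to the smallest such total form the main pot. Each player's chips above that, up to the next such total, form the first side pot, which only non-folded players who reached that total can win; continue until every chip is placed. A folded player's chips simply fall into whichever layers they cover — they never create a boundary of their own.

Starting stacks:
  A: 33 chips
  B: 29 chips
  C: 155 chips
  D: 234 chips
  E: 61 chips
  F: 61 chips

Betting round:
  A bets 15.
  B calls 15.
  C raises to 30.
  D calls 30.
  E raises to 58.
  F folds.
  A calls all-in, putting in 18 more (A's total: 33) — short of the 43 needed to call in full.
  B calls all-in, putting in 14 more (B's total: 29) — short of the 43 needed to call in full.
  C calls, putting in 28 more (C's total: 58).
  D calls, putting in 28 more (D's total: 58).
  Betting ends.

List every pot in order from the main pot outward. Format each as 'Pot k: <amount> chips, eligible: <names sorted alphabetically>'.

Pot 1: 145 chips, eligible: A, B, C, D, E
Pot 2: 16 chips, eligible: A, C, D, E
Pot 3: 75 chips, eligible: C, D, E

Derivation:
Contributions: A=33, B=29, C=58, D=58, E=58
Folded: F
Pot levels (distinct totals of non-folded players): 29, 33, 58
Layer 1-29: 29 each from A, B, C, D, E = 29*5 = 145 chips; eligible A, B, C, D, E
Layer 30-33: 4 each from A, C, D, E = 4*4 = 16 chips; eligible A, C, D, E
Layer 34-58: 25 each from C, D, E = 25*3 = 75 chips; eligible C, D, E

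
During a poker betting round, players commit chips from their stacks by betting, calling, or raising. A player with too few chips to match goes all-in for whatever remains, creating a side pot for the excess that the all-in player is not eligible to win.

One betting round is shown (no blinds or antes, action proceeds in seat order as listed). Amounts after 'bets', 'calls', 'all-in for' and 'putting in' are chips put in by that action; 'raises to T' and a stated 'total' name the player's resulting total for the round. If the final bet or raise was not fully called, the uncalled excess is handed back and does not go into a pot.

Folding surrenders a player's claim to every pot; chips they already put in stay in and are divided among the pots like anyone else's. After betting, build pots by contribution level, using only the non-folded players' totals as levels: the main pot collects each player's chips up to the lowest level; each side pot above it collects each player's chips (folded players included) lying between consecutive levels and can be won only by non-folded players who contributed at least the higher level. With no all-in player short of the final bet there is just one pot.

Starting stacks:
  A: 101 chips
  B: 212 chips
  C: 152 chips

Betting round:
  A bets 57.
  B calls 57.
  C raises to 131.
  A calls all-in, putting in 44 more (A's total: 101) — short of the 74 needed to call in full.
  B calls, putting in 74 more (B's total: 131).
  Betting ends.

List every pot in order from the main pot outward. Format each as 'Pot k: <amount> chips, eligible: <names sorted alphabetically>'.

Contributions: A=101, B=131, C=131
Pot levels (distinct totals of non-folded players): 101, 131
Layer 1-101: 101 each from A, B, C = 101*3 = 303 chips; eligible A, B, C
Layer 102-131: 30 each from B, C = 30*2 = 60 chips; eligible B, C

Pot 1: 303 chips, eligible: A, B, C
Pot 2: 60 chips, eligible: B, C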